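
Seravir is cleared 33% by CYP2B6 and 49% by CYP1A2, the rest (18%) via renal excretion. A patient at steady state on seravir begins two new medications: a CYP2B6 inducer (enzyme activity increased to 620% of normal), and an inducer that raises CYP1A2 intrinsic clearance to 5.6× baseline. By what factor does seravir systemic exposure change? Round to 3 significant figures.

0.201

The CYP2B6 pathway (33% of clearance) rises to 6.2× activity: 0.33 × 6.2 = 2.046.
The CYP1A2 pathway (49% of clearance) increases to 5.6× activity: 0.49 × 5.6 = 2.744.
Non-CYP routes (18%) are unchanged.
CL_new/CL_old = 2.046 + 2.744 + 0.18 = 4.97.
Because systemic exposure varies inversely with clearance, the combined effect is 1 / 4.97 = 0.201.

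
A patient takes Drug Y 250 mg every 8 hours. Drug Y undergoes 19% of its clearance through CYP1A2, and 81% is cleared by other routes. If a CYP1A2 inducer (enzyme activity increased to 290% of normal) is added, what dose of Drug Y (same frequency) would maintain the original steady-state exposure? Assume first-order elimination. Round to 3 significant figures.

The CYP1A2 pathway (19% of clearance) rises to 2.9× activity: 0.19 × 2.9 = 0.551.
Non-CYP routes (81%) are unchanged.
New clearance relative to baseline: 0.551 + 0.81 = 1.361.
Exposure is unchanged when dose changes in proportion to clearance. New dose = 250 mg × 1.361 = 340 mg.

340 mg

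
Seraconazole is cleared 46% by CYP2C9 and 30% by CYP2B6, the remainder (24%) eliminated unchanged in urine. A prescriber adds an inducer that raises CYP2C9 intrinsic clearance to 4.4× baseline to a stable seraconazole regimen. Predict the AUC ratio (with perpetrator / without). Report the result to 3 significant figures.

The CYP2C9 pathway (46% of clearance) is boosted to 4.4× activity: 0.46 × 4.4 = 2.024.
CYP2B6 (30%) and the residual 24% are unaffected.
Relative clearance = 2.024 + 0.3 + 0.24 = 2.564.
AUC is inversely proportional to clearance, so the fold-change is 1 / 2.564 = 0.390.

0.390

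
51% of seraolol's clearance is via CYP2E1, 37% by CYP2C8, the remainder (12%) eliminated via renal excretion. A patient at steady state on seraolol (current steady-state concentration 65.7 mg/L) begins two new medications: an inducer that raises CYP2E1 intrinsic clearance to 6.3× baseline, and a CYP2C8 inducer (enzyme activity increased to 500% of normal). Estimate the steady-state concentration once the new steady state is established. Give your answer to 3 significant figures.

The CYP2E1 pathway (51% of clearance) increases to 6.3× activity: 0.51 × 6.3 = 3.213.
The CYP2C8 pathway (37% of clearance) rises to 5× activity: 0.37 × 5 = 1.85.
The remaining 12% of clearance is unaffected.
New clearance relative to baseline: 3.213 + 1.85 + 0.12 = 5.183.
Steady-state concentration ∝ 1/CL: new value = 65.7 / 5.183 = 12.7 mg/L.

12.7 mg/L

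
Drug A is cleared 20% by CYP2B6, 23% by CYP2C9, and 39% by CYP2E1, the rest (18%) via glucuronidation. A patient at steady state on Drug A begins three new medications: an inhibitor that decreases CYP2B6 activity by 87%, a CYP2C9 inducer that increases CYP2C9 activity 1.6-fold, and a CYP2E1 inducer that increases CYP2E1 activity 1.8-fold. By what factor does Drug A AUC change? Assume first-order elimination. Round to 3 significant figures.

CYP2B6: 0.2 × 0.13 = 0.026
CYP2C9: 0.23 × 1.6 = 0.368
CYP2E1: 0.39 × 1.8 = 0.702
Other: 0.18 (unchanged)
New clearance relative to baseline: 0.026 + 0.368 + 0.702 + 0.18 = 1.276.
Because AUC varies inversely with clearance, the combined effect is 1 / 1.276 = 0.784.

0.784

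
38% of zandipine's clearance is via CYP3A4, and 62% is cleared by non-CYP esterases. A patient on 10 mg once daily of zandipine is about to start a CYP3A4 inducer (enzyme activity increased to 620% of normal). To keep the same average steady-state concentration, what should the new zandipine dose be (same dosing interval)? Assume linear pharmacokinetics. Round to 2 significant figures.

The CYP3A4 pathway (38% of clearance) rises to 6.2× activity: 0.38 × 6.2 = 2.356.
The remaining 62% of clearance is unaffected.
Relative clearance = 2.356 + 0.62 = 2.976.
To maintain the same steady-state level, dose must scale with clearance: new dose = 10 × 2.976 = 30 mg.

30 mg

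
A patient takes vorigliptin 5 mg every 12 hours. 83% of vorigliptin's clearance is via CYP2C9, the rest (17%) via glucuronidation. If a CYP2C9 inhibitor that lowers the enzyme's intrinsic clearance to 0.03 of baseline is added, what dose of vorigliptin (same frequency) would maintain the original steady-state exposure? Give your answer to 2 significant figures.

The CYP2C9 pathway (83% of clearance) falls to 0.03× activity: 0.83 × 0.03 = 0.0249.
Non-CYP routes (17%) are unchanged.
Relative clearance = 0.0249 + 0.17 = 0.1949.
Exposure is unchanged when dose changes in proportion to clearance. New dose = 5 mg × 0.1949 = 0.97 mg.

0.97 mg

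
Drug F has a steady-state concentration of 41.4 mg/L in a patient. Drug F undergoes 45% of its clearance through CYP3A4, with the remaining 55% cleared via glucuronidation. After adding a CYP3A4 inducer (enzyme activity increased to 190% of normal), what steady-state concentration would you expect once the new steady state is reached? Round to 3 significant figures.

The CYP3A4 pathway (45% of clearance) is boosted to 1.9× activity: 0.45 × 1.9 = 0.855.
The remaining 55% of clearance is unaffected.
New clearance relative to baseline: 0.855 + 0.55 = 1.405.
Steady-state concentration ∝ 1/CL, so new value = 41.4 / 1.405 = 29.5 mg/L.

29.5 mg/L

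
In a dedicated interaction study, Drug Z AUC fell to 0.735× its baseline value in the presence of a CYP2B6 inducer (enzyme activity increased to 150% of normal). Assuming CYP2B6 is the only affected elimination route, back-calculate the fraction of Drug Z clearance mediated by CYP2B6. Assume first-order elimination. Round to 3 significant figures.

0.721

Let fm be the CYP2B6 fraction. New clearance relative to baseline = fm × 1.5 + (1 − fm).
AUC ratio = 1 / (new CL fraction), so new CL fraction = 1 / 0.735 = 1.361.
fm × 1.5 + 1 − fm = 1.361  ⇒  fm × (1.5 − 1) = 0.3605  ⇒  fm = 0.721.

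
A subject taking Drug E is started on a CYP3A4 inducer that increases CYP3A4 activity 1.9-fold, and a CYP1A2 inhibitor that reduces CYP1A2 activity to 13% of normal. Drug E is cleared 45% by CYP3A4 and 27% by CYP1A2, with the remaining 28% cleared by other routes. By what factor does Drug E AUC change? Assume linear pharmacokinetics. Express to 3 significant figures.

0.855

The CYP3A4 pathway (45% of clearance) increases to 1.9× activity: 0.45 × 1.9 = 0.855.
The CYP1A2 pathway (27% of clearance) is reduced to 0.13× activity: 0.27 × 0.13 = 0.0351.
The remaining 28% of clearance is unaffected.
Relative clearance = 0.855 + 0.0351 + 0.28 = 1.1701.
Because AUC varies inversely with clearance, the combined effect is 1 / 1.1701 = 0.855.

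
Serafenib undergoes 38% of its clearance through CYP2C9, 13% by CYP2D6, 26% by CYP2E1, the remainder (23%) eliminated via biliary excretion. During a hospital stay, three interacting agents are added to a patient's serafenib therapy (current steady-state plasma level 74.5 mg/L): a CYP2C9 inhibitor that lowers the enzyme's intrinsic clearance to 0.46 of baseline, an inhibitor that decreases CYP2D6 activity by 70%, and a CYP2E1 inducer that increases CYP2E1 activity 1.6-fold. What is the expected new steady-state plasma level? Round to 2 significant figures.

87 mg/L

The CYP2C9 pathway (38% of clearance) falls to 0.46× activity: 0.38 × 0.46 = 0.1748.
The CYP2D6 pathway (13% of clearance) drops to 0.3× activity: 0.13 × 0.3 = 0.039.
The CYP2E1 pathway (26% of clearance) rises to 1.6× activity: 0.26 × 1.6 = 0.416.
The remaining 23% of clearance is unaffected.
Relative clearance = 0.1748 + 0.039 + 0.416 + 0.23 = 0.8598.
Dividing the baseline by the relative clearance: 74.5 / 0.8598 = 87 mg/L.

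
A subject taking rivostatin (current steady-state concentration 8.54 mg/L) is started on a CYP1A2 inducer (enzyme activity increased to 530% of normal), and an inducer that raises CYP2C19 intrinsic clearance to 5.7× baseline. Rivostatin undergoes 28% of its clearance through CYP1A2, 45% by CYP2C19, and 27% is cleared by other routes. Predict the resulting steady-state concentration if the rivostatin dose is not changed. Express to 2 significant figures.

2.0 mg/L

The CYP1A2 pathway (28% of clearance) increases to 5.3× activity: 0.28 × 5.3 = 1.484.
The CYP2C19 pathway (45% of clearance) increases to 5.7× activity: 0.45 × 5.7 = 2.565.
The remaining 27% of clearance is unaffected.
New clearance relative to baseline: 1.484 + 2.565 + 0.27 = 4.319.
Steady-state concentration ∝ 1/CL: new value = 8.54 / 4.319 = 2.0 mg/L.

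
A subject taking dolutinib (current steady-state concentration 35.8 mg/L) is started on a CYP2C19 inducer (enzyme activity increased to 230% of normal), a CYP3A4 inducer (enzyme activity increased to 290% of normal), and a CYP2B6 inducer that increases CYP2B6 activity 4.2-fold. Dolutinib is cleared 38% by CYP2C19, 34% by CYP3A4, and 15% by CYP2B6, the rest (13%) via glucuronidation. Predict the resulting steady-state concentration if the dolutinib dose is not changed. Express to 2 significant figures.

14 mg/L

The CYP2C19 pathway (38% of clearance) increases to 2.3× activity: 0.38 × 2.3 = 0.874.
The CYP3A4 pathway (34% of clearance) rises to 2.9× activity: 0.34 × 2.9 = 0.986.
The CYP2B6 pathway (15% of clearance) is boosted to 4.2× activity: 0.15 × 4.2 = 0.63.
The remaining 13% of clearance is unaffected.
CL_new/CL_old = 0.874 + 0.986 + 0.63 + 0.13 = 2.62.
Dividing the baseline by the relative clearance: 35.8 / 2.62 = 14 mg/L.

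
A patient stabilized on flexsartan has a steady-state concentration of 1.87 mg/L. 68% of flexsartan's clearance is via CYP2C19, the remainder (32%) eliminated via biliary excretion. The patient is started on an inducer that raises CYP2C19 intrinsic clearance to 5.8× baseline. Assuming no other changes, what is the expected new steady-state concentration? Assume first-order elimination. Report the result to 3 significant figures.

CYP2C19: 0.68 × 5.8 = 3.944
Other: 0.32 (unchanged)
Relative clearance = 3.944 + 0.32 = 4.264.
With dosing unchanged, steady-state concentration scales as 1/CL: 1.87 / 4.264 = 0.439 mg/L.

0.439 mg/L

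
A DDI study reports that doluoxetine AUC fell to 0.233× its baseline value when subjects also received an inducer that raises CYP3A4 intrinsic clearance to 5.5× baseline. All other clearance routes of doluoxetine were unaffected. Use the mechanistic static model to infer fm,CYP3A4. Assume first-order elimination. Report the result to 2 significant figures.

Let x = fm,CYP3A4. Because AUC ∝ 1/CL, relative clearance rose to 1/0.233 = 4.292.
Only the CYP3A4 route changed, so 4.292 = x·5.5 + (1 − x), giving x = 0.73.

0.73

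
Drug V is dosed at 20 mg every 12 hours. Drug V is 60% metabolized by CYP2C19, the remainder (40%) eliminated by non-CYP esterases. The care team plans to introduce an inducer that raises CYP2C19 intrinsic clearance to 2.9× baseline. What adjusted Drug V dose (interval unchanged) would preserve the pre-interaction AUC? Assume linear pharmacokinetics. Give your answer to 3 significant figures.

The CYP2C19 pathway (60% of clearance) increases to 2.9× activity: 0.6 × 2.9 = 1.74.
The remaining 40% of clearance is unaffected.
Relative clearance = 1.74 + 0.4 = 2.14.
To maintain the same steady-state level, dose must scale with clearance: new dose = 20 × 2.14 = 42.8 mg.

42.8 mg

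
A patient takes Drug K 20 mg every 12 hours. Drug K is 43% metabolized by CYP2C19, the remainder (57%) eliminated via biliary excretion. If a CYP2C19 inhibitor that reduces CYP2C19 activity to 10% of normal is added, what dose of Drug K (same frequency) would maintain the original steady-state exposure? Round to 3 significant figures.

12.3 mg

The CYP2C19 pathway (43% of clearance) falls to 0.1× activity: 0.43 × 0.1 = 0.043.
The remaining 57% of clearance is unaffected.
New clearance relative to baseline: 0.043 + 0.57 = 0.613.
Css,avg = (dose rate)/CL, so holding Css fixed requires dose ∝ CL: 20 × 0.613 = 12.3 mg.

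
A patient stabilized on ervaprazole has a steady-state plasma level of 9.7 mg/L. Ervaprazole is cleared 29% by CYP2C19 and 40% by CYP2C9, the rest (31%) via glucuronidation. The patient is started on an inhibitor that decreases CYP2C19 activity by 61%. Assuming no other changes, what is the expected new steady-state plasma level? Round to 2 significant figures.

12 mg/L

The CYP2C19 pathway (29% of clearance) is reduced to 0.39× activity: 0.29 × 0.39 = 0.1131.
CYP2C9 (40%) and the residual 31% are unaffected.
Relative clearance = 0.1131 + 0.4 + 0.31 = 0.8231.
Steady-state plasma level ∝ 1/CL, so new value = 9.7 / 0.8231 = 12 mg/L.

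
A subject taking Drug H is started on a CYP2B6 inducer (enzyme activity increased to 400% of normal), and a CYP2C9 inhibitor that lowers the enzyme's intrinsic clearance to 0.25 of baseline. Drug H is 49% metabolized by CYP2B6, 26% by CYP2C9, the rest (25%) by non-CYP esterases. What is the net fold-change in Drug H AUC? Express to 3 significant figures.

0.440

The CYP2B6 pathway (49% of clearance) increases to 4× activity: 0.49 × 4 = 1.96.
The CYP2C9 pathway (26% of clearance) falls to 0.25× activity: 0.26 × 0.25 = 0.065.
The remaining 25% of clearance is unaffected.
New clearance relative to baseline: 1.96 + 0.065 + 0.25 = 2.275.
AUC ∝ 1/CL: fold-change = 1 / 2.275 = 0.440.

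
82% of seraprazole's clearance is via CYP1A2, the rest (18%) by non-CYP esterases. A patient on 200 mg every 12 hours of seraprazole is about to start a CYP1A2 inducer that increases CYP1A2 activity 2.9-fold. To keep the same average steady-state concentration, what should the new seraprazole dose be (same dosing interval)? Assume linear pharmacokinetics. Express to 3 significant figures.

The CYP1A2 pathway (82% of clearance) increases to 2.9× activity: 0.82 × 2.9 = 2.378.
Non-CYP routes (18%) are unchanged.
New clearance relative to baseline: 2.378 + 0.18 = 2.558.
To maintain the same steady-state level, dose must scale with clearance: new dose = 200 × 2.558 = 512 mg.

512 mg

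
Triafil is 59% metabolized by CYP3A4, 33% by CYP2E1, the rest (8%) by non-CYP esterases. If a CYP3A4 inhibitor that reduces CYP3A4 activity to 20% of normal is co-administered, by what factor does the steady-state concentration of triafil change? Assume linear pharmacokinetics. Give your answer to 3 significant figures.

CYP3A4: 0.59 × 0.2 = 0.118
CYP2E1: 0.33 (unchanged)
Other: 0.08 (unchanged)
New clearance relative to baseline: 0.118 + 0.33 + 0.08 = 0.528.
Steady-state concentration is inversely proportional to clearance, so the fold-change is 1 / 0.528 = 1.89.

1.89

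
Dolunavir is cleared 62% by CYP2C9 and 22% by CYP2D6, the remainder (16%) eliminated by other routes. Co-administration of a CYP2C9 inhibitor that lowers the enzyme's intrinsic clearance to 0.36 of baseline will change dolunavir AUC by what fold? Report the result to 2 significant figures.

1.7

CYP2C9: 0.62 × 0.36 = 0.2232
CYP2D6: 0.22 (unchanged)
Other: 0.16 (unchanged)
New clearance relative to baseline: 0.2232 + 0.22 + 0.16 = 0.6032.
Since AUC ∝ 1/CL, the ratio is 1 / 0.6032 = 1.7.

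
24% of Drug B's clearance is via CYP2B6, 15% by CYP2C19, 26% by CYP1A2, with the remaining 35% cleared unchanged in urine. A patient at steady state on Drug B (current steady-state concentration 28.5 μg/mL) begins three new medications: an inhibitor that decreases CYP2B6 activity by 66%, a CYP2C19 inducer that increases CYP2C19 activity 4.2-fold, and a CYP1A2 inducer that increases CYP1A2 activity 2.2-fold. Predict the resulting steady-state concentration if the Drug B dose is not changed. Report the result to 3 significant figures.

17.4 μg/mL

The CYP2B6 pathway (24% of clearance) drops to 0.34× activity: 0.24 × 0.34 = 0.0816.
The CYP2C19 pathway (15% of clearance) rises to 4.2× activity: 0.15 × 4.2 = 0.63.
The CYP1A2 pathway (26% of clearance) increases to 2.2× activity: 0.26 × 2.2 = 0.572.
The remaining 35% of clearance is unaffected.
Relative clearance = 0.0816 + 0.63 + 0.572 + 0.35 = 1.6336.
Steady-state concentration ∝ 1/CL: new value = 28.5 / 1.6336 = 17.4 μg/mL.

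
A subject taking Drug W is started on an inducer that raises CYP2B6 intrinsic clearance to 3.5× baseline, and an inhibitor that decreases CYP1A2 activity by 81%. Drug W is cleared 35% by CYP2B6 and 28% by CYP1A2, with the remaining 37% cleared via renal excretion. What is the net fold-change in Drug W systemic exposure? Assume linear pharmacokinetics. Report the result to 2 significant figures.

0.61

CYP2B6: 0.35 × 3.5 = 1.225
CYP1A2: 0.28 × 0.19 = 0.0532
Other: 0.37 (unchanged)
CL_new/CL_old = 1.225 + 0.0532 + 0.37 = 1.6482.
Net systemic exposure ratio = 1 / 1.6482 = 0.61.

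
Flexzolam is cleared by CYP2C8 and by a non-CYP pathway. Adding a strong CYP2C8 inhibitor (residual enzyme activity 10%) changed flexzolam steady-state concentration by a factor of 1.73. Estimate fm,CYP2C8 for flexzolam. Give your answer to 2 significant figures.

Let x = fm,CYP2C8. Because steady-state concentration ∝ 1/CL, relative clearance fell to 1/1.73 = 0.578.
Setting x·0.1 + (1 − x) = 0.578 and solving: x = (0.578 − 1)/(0.1 − 1) = 0.47.

0.47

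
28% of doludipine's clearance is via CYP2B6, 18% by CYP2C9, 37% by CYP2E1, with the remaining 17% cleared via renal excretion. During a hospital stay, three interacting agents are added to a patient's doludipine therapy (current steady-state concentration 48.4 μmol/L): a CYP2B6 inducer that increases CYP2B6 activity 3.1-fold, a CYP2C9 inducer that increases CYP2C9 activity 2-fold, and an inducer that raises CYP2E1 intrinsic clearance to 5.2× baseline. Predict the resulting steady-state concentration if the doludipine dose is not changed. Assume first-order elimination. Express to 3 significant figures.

14.6 μmol/L

The CYP2B6 pathway (28% of clearance) is boosted to 3.1× activity: 0.28 × 3.1 = 0.868.
The CYP2C9 pathway (18% of clearance) rises to 2× activity: 0.18 × 2 = 0.36.
The CYP2E1 pathway (37% of clearance) rises to 5.2× activity: 0.37 × 5.2 = 1.924.
Non-CYP routes (17%) are unchanged.
CL_new/CL_old = 0.868 + 0.36 + 1.924 + 0.17 = 3.322.
New steady-state concentration = 48.4 / 3.322 = 14.6 μmol/L (concentration scales inversely with clearance).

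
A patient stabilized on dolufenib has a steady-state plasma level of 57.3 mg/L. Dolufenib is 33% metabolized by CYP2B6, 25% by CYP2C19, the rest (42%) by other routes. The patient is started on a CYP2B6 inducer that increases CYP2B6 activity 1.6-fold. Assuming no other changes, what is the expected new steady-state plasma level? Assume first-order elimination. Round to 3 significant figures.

47.8 mg/L

The CYP2B6 pathway (33% of clearance) is boosted to 1.6× activity: 0.33 × 1.6 = 0.528.
CYP2C19 (25%) and the residual 42% are unaffected.
Relative clearance = 0.528 + 0.25 + 0.42 = 1.198.
New steady-state plasma level = baseline ÷ relative clearance = 57.3 / 1.198 = 47.8 mg/L.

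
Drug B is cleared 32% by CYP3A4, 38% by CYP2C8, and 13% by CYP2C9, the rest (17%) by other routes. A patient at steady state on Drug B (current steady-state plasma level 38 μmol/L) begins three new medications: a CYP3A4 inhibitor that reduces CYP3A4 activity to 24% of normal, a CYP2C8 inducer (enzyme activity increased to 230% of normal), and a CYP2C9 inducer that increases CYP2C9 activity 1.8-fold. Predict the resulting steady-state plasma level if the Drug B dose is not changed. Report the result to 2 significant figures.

CYP3A4: 0.32 × 0.24 = 0.0768
CYP2C8: 0.38 × 2.3 = 0.874
CYP2C9: 0.13 × 1.8 = 0.234
Other: 0.17 (unchanged)
CL_new/CL_old = 0.0768 + 0.874 + 0.234 + 0.17 = 1.3548.
Steady-state plasma level ∝ 1/CL: new value = 38 / 1.3548 = 28 μmol/L.

28 μmol/L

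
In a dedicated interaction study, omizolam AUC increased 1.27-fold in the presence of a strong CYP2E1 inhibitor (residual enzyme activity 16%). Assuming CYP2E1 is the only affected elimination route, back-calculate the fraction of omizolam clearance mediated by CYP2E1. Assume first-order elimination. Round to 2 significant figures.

Let fm be the CYP2E1 fraction. New clearance relative to baseline = fm × 0.16 + (1 − fm).
AUC ratio = 1 / (new CL fraction), so new CL fraction = 1 / 1.27 = 0.7874.
fm × 0.16 + 1 − fm = 0.7874  ⇒  fm × (0.16 − 1) = −0.2126  ⇒  fm = 0.25.

0.25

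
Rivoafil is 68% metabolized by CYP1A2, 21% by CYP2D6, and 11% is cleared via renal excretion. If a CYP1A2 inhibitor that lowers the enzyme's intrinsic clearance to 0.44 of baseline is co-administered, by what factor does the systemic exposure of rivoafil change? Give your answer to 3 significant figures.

1.61

The CYP1A2 pathway (68% of clearance) drops to 0.44× activity: 0.68 × 0.44 = 0.2992.
CYP2D6 (21%) and the residual 11% are unaffected.
CL_new/CL_old = 0.2992 + 0.21 + 0.11 = 0.6192.
Since systemic exposure ∝ 1/CL, the ratio is 1 / 0.6192 = 1.61.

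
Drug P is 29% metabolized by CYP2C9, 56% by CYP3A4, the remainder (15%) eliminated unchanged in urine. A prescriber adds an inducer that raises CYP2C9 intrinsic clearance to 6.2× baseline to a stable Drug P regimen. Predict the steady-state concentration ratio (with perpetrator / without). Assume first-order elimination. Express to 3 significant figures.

0.399

The CYP2C9 pathway (29% of clearance) rises to 6.2× activity: 0.29 × 6.2 = 1.798.
CYP3A4 (56%) and the residual 15% are unaffected.
Relative clearance = 1.798 + 0.56 + 0.15 = 2.508.
Since steady-state concentration ∝ 1/CL, the ratio is 1 / 2.508 = 0.399.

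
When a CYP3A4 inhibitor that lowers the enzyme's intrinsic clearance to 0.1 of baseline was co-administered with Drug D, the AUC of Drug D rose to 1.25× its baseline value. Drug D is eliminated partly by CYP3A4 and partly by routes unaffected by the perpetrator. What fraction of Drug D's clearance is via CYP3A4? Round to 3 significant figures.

Call the CYP3A4 fraction fm. After the interaction, CL_new/CL_old = fm × 0.1 + (1 − fm).
AUC ratio = 1 / (new CL fraction), so new CL fraction = 1 / 1.25 = 0.8.
fm × 0.1 + 1 − fm = 0.8  ⇒  fm × (0.1 − 1) = −0.2  ⇒  fm = 0.222.

0.222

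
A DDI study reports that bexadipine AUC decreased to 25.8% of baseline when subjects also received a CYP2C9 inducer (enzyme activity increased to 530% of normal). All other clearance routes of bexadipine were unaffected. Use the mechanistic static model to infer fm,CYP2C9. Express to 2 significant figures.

CL'/CL = 1 / 0.258 = 3.876
5.3·fm + (1 − fm) = 3.876
fm = (3.876 − 1) / (5.3 − 1) = 0.67

0.67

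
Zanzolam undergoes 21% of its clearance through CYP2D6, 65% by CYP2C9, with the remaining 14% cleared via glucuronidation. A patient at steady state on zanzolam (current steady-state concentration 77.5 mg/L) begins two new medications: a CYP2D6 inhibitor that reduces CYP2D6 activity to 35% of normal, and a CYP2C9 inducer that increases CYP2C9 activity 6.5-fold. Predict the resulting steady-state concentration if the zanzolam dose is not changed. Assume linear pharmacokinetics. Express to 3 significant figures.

The CYP2D6 pathway (21% of clearance) drops to 0.35× activity: 0.21 × 0.35 = 0.0735.
The CYP2C9 pathway (65% of clearance) rises to 6.5× activity: 0.65 × 6.5 = 4.225.
Non-CYP routes (14%) are unchanged.
Relative clearance = 0.0735 + 4.225 + 0.14 = 4.4385.
Steady-state concentration ∝ 1/CL: new value = 77.5 / 4.4385 = 17.5 mg/L.

17.5 mg/L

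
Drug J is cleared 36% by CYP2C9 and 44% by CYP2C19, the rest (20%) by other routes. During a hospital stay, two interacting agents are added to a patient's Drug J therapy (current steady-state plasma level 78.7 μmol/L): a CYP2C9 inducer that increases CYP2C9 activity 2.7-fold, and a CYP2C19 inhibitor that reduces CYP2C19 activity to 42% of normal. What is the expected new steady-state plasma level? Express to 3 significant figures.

The CYP2C9 pathway (36% of clearance) increases to 2.7× activity: 0.36 × 2.7 = 0.972.
The CYP2C19 pathway (44% of clearance) falls to 0.42× activity: 0.44 × 0.42 = 0.1848.
The remaining 20% of clearance is unaffected.
Relative clearance = 0.972 + 0.1848 + 0.2 = 1.3568.
Steady-state plasma level ∝ 1/CL: new value = 78.7 / 1.3568 = 58.0 μmol/L.

58.0 μmol/L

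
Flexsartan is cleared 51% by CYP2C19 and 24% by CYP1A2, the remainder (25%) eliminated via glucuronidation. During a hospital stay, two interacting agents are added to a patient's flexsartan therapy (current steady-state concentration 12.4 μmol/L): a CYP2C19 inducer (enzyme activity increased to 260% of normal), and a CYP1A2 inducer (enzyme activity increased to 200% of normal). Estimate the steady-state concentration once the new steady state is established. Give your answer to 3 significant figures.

6.03 μmol/L

The CYP2C19 pathway (51% of clearance) is boosted to 2.6× activity: 0.51 × 2.6 = 1.326.
The CYP1A2 pathway (24% of clearance) is boosted to 2× activity: 0.24 × 2 = 0.48.
Non-CYP routes (25%) are unchanged.
Relative clearance = 1.326 + 0.48 + 0.25 = 2.056.
New steady-state concentration = 12.4 / 2.056 = 6.03 μmol/L (concentration scales inversely with clearance).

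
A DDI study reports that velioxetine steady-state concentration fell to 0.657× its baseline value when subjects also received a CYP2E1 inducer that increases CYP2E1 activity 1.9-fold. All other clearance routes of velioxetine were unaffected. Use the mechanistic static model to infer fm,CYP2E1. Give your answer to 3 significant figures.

CL'/CL = 1 / 0.657 = 1.522
1.9·fm + (1 − fm) = 1.522
fm = (1.522 − 1) / (1.9 − 1) = 0.580

0.580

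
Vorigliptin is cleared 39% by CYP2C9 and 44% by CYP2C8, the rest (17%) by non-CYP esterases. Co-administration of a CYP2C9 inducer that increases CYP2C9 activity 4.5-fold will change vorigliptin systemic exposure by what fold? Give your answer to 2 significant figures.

0.42

The CYP2C9 pathway (39% of clearance) increases to 4.5× activity: 0.39 × 4.5 = 1.755.
CYP2C8 (44%) and the residual 17% are unaffected.
New clearance relative to baseline: 1.755 + 0.44 + 0.17 = 2.365.
Systemic exposure ratio = CL_old/CL_new = 1 / 2.365 = 0.42.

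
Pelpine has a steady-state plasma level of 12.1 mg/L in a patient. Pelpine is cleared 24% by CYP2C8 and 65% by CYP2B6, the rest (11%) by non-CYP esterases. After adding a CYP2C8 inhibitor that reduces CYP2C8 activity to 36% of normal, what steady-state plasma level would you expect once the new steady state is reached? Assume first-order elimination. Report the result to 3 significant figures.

14.3 mg/L

CYP2C8: 0.24 × 0.36 = 0.0864
CYP2B6: 0.65 (unchanged)
Other: 0.11 (unchanged)
CL_new/CL_old = 0.0864 + 0.65 + 0.11 = 0.8464.
With dosing unchanged, steady-state plasma level scales as 1/CL: 12.1 / 0.8464 = 14.3 mg/L.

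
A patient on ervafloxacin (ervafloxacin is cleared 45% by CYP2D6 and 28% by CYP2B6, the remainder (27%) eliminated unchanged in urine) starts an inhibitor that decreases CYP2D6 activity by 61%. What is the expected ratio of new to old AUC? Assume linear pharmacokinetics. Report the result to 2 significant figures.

The CYP2D6 pathway (45% of clearance) drops to 0.39× activity: 0.45 × 0.39 = 0.1755.
CYP2B6 (28%) and the residual 27% are unaffected.
New clearance relative to baseline: 0.1755 + 0.28 + 0.27 = 0.7255.
Since AUC ∝ 1/CL, the ratio is 1 / 0.7255 = 1.4.

1.4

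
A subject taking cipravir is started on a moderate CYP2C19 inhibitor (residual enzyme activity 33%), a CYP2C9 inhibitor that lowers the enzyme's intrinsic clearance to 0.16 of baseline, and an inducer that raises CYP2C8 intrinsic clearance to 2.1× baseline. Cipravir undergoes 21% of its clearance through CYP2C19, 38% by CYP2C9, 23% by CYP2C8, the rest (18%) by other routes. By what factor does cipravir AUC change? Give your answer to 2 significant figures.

The CYP2C19 pathway (21% of clearance) is reduced to 0.33× activity: 0.21 × 0.33 = 0.0693.
The CYP2C9 pathway (38% of clearance) falls to 0.16× activity: 0.38 × 0.16 = 0.0608.
The CYP2C8 pathway (23% of clearance) increases to 2.1× activity: 0.23 × 2.1 = 0.483.
Non-CYP routes (18%) are unchanged.
New clearance relative to baseline: 0.0693 + 0.0608 + 0.483 + 0.18 = 0.7931.
Because AUC varies inversely with clearance, the combined effect is 1 / 0.7931 = 1.3.

1.3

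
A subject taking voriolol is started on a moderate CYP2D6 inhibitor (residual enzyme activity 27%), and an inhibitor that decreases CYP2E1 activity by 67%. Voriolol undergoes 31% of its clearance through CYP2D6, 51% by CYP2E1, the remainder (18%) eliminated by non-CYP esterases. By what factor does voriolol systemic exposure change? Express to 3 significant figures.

2.31

The CYP2D6 pathway (31% of clearance) falls to 0.27× activity: 0.31 × 0.27 = 0.0837.
The CYP2E1 pathway (51% of clearance) falls to 0.33× activity: 0.51 × 0.33 = 0.1683.
The remaining 18% of clearance is unaffected.
CL_new/CL_old = 0.0837 + 0.1683 + 0.18 = 0.432.
Systemic exposure ∝ 1/CL: fold-change = 1 / 0.432 = 2.31.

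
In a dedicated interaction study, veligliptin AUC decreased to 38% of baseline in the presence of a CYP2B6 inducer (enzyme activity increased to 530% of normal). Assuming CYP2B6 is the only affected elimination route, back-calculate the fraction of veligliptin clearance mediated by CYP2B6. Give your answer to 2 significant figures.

0.38

Let fm be the CYP2B6 fraction. New clearance relative to baseline = fm × 5.3 + (1 − fm).
AUC ratio = 1 / (new CL fraction), so new CL fraction = 1 / 0.380 = 2.632.
fm × 5.3 + 1 − fm = 2.632  ⇒  fm × (5.3 − 1) = 1.632  ⇒  fm = 0.38.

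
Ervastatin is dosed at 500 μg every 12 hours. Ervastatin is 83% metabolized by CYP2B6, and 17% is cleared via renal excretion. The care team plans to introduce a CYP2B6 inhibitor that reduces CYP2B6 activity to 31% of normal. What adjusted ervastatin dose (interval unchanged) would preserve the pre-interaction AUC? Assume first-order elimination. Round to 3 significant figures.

214 μg

CYP2B6: 0.83 × 0.31 = 0.2573
Other: 0.17 (unchanged)
Relative clearance = 0.2573 + 0.17 = 0.4273.
Exposure is unchanged when dose changes in proportion to clearance. New dose = 500 μg × 0.4273 = 214 μg.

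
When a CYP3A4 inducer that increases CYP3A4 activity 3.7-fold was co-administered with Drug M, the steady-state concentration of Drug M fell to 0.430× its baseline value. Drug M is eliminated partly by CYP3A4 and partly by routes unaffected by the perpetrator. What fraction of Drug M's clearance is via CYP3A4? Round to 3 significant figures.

0.491

Call the CYP3A4 fraction fm. After the interaction, CL_new/CL_old = fm × 3.7 + (1 − fm).
Steady-state concentration ratio = 1 / (new CL fraction), so new CL fraction = 1 / 0.430 = 2.326.
fm × 3.7 + 1 − fm = 2.326  ⇒  fm × (3.7 − 1) = 1.326  ⇒  fm = 0.491.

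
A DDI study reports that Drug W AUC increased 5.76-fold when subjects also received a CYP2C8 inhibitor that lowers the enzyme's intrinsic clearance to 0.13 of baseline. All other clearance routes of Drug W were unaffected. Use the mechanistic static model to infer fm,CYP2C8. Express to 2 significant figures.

Write x for the fraction cleared via CYP2C8. The observed AUC change means clearance fell to 1/5.76 = 0.1736 of baseline.
Setting x·0.13 + (1 − x) = 0.1736 and solving: x = (0.1736 − 1)/(0.13 − 1) = 0.95.

0.95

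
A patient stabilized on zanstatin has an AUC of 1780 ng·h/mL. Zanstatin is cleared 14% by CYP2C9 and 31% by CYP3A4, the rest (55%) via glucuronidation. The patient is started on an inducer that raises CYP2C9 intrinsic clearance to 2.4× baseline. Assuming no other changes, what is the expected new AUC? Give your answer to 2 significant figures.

1.5 × 10³ ng·h/mL

The CYP2C9 pathway (14% of clearance) is boosted to 2.4× activity: 0.14 × 2.4 = 0.336.
CYP3A4 (31%) and the residual 55% are unaffected.
Relative clearance = 0.336 + 0.31 + 0.55 = 1.196.
New AUC = baseline ÷ relative clearance = 1780 / 1.196 = 1.5 × 10³ ng·h/mL.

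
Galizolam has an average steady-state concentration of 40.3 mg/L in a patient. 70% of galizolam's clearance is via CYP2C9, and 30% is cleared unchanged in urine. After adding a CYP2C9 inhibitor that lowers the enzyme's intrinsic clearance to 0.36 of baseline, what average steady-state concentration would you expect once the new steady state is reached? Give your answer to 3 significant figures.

The CYP2C9 pathway (70% of clearance) falls to 0.36× activity: 0.7 × 0.36 = 0.252.
Non-CYP routes (30%) are unchanged.
CL_new/CL_old = 0.252 + 0.3 = 0.552.
Average steady-state concentration ∝ 1/CL, so new value = 40.3 / 0.552 = 73.0 mg/L.

73.0 mg/L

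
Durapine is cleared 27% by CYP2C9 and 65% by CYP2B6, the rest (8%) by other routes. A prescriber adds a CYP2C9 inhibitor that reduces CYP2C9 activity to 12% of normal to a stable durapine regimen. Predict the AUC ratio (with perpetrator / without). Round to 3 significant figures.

The CYP2C9 pathway (27% of clearance) drops to 0.12× activity: 0.27 × 0.12 = 0.0324.
CYP2B6 (65%) and the residual 8% are unaffected.
Relative clearance = 0.0324 + 0.65 + 0.08 = 0.7624.
AUC is inversely proportional to clearance, so the fold-change is 1 / 0.7624 = 1.31.

1.31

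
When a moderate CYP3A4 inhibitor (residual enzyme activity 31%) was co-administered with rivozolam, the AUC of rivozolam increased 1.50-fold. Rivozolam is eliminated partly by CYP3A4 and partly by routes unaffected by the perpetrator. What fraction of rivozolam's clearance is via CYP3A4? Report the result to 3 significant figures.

0.483

CL'/CL = 1 / 1.50 = 0.6667
0.31·fm + (1 − fm) = 0.6667
fm = (0.6667 − 1) / (0.31 − 1) = 0.483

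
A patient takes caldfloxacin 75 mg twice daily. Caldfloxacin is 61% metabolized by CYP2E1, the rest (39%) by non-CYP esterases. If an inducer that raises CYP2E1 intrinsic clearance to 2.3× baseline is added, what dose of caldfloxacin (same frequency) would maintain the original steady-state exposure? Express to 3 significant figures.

CYP2E1: 0.61 × 2.3 = 1.403
Other: 0.39 (unchanged)
Relative clearance = 1.403 + 0.39 = 1.793.
To maintain the same steady-state level, dose must scale with clearance: new dose = 75 × 1.793 = 134 mg.

134 mg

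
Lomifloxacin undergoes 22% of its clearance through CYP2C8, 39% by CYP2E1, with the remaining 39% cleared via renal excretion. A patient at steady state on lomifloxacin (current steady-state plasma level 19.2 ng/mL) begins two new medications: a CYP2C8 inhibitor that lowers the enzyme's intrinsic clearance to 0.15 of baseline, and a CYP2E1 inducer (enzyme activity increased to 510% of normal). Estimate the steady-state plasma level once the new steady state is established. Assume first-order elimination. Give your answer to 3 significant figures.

7.96 ng/mL

The CYP2C8 pathway (22% of clearance) drops to 0.15× activity: 0.22 × 0.15 = 0.033.
The CYP2E1 pathway (39% of clearance) is boosted to 5.1× activity: 0.39 × 5.1 = 1.989.
The remaining 39% of clearance is unaffected.
CL_new/CL_old = 0.033 + 1.989 + 0.39 = 2.412.
Dividing the baseline by the relative clearance: 19.2 / 2.412 = 7.96 ng/mL.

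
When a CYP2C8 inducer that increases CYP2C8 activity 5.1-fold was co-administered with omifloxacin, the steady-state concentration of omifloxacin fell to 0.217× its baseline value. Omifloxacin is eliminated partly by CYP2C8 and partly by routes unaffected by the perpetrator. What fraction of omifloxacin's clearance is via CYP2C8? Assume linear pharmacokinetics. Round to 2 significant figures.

Write x for the fraction cleared via CYP2C8. The observed steady-state concentration change means clearance rose to 1/0.217 = 4.608 of baseline.
Setting x·5.1 + (1 − x) = 4.608 and solving: x = (4.608 − 1)/(5.1 − 1) = 0.88.

0.88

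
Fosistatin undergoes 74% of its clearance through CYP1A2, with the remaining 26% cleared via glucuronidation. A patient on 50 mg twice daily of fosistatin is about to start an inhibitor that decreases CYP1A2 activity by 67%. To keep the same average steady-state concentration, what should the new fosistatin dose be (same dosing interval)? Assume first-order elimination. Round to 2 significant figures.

25 mg

The CYP1A2 pathway (74% of clearance) drops to 0.33× activity: 0.74 × 0.33 = 0.2442.
Non-CYP routes (26%) are unchanged.
Relative clearance = 0.2442 + 0.26 = 0.5042.
Css,avg = (dose rate)/CL, so holding Css fixed requires dose ∝ CL: 50 × 0.5042 = 25 mg.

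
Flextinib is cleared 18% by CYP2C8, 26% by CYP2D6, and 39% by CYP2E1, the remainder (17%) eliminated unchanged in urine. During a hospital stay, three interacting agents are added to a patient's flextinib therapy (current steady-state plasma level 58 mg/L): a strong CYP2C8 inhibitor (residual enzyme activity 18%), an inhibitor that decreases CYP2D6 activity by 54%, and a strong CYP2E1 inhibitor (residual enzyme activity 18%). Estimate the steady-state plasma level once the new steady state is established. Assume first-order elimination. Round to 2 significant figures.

The CYP2C8 pathway (18% of clearance) is reduced to 0.18× activity: 0.18 × 0.18 = 0.0324.
The CYP2D6 pathway (26% of clearance) drops to 0.46× activity: 0.26 × 0.46 = 0.1196.
The CYP2E1 pathway (39% of clearance) is reduced to 0.18× activity: 0.39 × 0.18 = 0.0702.
Non-CYP routes (17%) are unchanged.
CL_new/CL_old = 0.0324 + 0.1196 + 0.0702 + 0.17 = 0.3922.
New steady-state plasma level = 58 / 0.3922 = 1.5 × 10² mg/L (concentration scales inversely with clearance).

1.5 × 10² mg/L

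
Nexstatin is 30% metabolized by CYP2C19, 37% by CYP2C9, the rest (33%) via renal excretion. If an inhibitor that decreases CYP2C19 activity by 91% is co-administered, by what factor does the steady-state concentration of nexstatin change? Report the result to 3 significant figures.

1.38

The CYP2C19 pathway (30% of clearance) drops to 0.09× activity: 0.3 × 0.09 = 0.027.
CYP2C9 (37%) and the residual 33% are unaffected.
New clearance relative to baseline: 0.027 + 0.37 + 0.33 = 0.727.
Steady-state concentration is inversely proportional to clearance, so the fold-change is 1 / 0.727 = 1.38.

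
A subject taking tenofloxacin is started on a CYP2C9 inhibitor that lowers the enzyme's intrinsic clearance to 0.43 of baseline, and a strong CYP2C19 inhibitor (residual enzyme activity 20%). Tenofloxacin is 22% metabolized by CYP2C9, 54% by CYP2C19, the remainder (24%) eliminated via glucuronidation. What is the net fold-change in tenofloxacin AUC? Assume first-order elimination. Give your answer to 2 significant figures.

The CYP2C9 pathway (22% of clearance) drops to 0.43× activity: 0.22 × 0.43 = 0.0946.
The CYP2C19 pathway (54% of clearance) drops to 0.2× activity: 0.54 × 0.2 = 0.108.
Non-CYP routes (24%) are unchanged.
CL_new/CL_old = 0.0946 + 0.108 + 0.24 = 0.4426.
Net AUC ratio = 1 / 0.4426 = 2.3.

2.3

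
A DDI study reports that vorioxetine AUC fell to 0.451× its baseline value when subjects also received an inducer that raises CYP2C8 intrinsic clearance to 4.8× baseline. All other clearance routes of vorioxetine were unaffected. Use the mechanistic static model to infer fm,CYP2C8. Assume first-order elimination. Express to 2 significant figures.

0.32

Write x for the fraction cleared via CYP2C8. The observed AUC change means clearance rose to 1/0.451 = 2.217 of baseline.
Setting x·4.8 + (1 − x) = 2.217 and solving: x = (2.217 − 1)/(4.8 − 1) = 0.32.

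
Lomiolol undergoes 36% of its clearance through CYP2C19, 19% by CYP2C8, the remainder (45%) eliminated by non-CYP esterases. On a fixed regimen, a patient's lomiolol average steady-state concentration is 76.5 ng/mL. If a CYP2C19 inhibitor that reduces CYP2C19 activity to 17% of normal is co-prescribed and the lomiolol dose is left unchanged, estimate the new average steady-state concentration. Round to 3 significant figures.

109 ng/mL

The CYP2C19 pathway (36% of clearance) falls to 0.17× activity: 0.36 × 0.17 = 0.0612.
CYP2C8 (19%) and the residual 45% are unaffected.
Relative clearance = 0.0612 + 0.19 + 0.45 = 0.7012.
New average steady-state concentration = baseline ÷ relative clearance = 76.5 / 0.7012 = 109 ng/mL.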